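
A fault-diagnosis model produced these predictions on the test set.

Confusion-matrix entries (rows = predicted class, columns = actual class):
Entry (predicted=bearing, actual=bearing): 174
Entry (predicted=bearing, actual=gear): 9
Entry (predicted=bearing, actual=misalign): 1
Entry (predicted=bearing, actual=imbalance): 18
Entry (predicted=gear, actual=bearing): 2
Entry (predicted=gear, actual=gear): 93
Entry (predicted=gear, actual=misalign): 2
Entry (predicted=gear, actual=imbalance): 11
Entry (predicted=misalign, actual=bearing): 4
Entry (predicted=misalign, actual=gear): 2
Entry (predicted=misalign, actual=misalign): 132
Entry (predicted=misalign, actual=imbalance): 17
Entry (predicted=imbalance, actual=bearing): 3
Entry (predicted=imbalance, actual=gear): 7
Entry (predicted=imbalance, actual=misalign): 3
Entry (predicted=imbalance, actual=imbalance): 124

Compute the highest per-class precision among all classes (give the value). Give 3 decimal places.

Per-class precision (TP/(TP+FP)):
  bearing: TP=174, FP=9+1+18=28 → 174/202 = 0.8614
  gear: TP=93, FP=2+2+11=15 → 93/108 = 0.8611
  misalign: TP=132, FP=4+2+17=23 → 132/155 = 0.8516
  imbalance: TP=124, FP=3+7+3=13 → 124/137 = 0.9051
Highest is class 'imbalance' with precision = 0.905.

0.905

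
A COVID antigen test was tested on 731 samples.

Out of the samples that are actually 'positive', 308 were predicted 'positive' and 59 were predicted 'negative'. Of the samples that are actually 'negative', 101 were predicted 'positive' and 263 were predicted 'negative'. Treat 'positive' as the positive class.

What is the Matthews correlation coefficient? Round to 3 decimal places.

0.566

MCC = (TP·TN − FP·FN) / √((TP+FP)(TP+FN)(TN+FP)(TN+FN))
Numerator = 308·263 − 101·59 = 75045
Denominator = √(409·367·364·322) = √17593272424 = 132639.6337
MCC = 75045 / 132639.6337 = 0.566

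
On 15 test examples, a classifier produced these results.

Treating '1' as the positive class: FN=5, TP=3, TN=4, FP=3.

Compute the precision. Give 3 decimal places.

0.500

Precision = TP/(TP+FP) = 3/(3+3) = 3/6 = 0.500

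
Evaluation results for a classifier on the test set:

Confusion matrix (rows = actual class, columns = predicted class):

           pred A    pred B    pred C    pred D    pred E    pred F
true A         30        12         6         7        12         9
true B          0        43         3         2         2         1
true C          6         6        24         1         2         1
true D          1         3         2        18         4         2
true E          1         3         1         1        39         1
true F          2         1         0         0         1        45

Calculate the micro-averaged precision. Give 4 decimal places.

Micro-averaging pools counts across classes: ΣTP=199, ΣFP=93, ΣFN=93.
Micro-precision = TP/(TP+FP) on pooled counts = 0.6815 (equals overall accuracy in single-label multiclass).

0.6815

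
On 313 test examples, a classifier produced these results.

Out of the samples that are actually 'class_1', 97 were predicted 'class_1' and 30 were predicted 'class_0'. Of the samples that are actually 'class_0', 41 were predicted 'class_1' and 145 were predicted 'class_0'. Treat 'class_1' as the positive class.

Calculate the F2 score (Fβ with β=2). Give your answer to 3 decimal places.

0.751

Fβ = (1+β²)·TP / ((1+β²)·TP + β²·FN + FP), with β²=4
= 5·97 / (5·97 + 4·30 + 41) = 0.751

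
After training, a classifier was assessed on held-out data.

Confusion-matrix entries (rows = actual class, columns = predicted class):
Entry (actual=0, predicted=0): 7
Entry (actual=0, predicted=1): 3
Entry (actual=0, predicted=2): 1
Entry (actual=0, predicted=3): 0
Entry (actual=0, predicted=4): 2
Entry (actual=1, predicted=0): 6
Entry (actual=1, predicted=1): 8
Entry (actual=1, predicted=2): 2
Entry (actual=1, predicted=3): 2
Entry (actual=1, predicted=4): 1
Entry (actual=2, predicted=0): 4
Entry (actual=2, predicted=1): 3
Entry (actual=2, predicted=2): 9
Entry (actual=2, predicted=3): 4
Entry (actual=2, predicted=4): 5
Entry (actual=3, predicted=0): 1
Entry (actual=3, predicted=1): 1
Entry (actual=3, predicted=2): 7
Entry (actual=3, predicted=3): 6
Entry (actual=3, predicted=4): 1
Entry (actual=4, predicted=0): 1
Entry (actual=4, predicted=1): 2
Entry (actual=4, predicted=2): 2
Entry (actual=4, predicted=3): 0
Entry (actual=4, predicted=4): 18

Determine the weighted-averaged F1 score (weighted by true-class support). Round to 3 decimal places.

Per-class F1 score (2·TP/(2·TP+FP+FN)):
  0: TP=7, FP=6+4+1+1=12, FN=3+1+0+2=6 → 14/32 = 0.4375
  1: TP=8, FP=3+3+1+2=9, FN=6+2+2+1=11 → 16/36 = 0.4444
  2: TP=9, FP=1+2+7+2=12, FN=4+3+4+5=16 → 18/46 = 0.3913
  3: TP=6, FP=0+2+4+0=6, FN=1+1+7+1=10 → 12/28 = 0.4286
  4: TP=18, FP=2+1+5+1=9, FN=1+2+2+0=5 → 36/50 = 0.7200
Weighted-F1 score = Σ (supportᵢ/N)·F1 scoreᵢ with N=96: (13/96)·0.4375 + (19/96)·0.4444 + (25/96)·0.3913 + (16/96)·0.4286 + (23/96)·0.7200 = 0.493

0.493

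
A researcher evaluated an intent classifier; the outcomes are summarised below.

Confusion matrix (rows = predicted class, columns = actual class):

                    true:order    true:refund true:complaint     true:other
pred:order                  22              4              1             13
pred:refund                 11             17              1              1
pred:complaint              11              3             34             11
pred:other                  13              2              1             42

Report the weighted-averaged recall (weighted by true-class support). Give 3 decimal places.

Per-class recall (TP/(TP+FN)):
  order: TP=22, FN=11+11+13=35 → 22/57 = 0.3860
  refund: TP=17, FN=4+3+2=9 → 17/26 = 0.6538
  complaint: TP=34, FN=1+1+1=3 → 34/37 = 0.9189
  other: TP=42, FN=13+1+11=25 → 42/67 = 0.6269
Weighted-recall = Σ (supportᵢ/N)·recallᵢ with N=187: (57/187)·0.3860 + (26/187)·0.6538 + (37/187)·0.9189 + (67/187)·0.6269 = 0.615

0.615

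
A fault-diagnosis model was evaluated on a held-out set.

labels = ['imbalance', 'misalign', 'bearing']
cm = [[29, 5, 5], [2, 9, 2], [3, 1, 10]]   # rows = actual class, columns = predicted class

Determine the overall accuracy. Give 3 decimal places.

0.727

Accuracy = trace / total = (29+9+10=48) / 66 = 48/66 = 0.727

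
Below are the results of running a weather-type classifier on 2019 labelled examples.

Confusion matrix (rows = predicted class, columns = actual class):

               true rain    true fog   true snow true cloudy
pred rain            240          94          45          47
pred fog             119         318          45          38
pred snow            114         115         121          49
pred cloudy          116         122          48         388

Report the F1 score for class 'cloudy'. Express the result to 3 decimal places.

One-vs-rest for 'cloudy': TP = diagonal; FP = other classes predicted 'cloudy'; FN = 'cloudy' predicted as other.
F1 score = 2·TP/(2·TP+FP+FN).
cloudy: TP=388, FP=116+122+48=286, FN=47+38+49=134 → 776/1196 = 0.6488

0.649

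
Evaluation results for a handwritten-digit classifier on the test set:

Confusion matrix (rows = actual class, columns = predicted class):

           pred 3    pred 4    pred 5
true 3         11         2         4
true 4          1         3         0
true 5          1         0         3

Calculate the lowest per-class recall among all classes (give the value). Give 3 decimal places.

Per-class recall (TP/(TP+FN)):
  3: TP=11, FN=2+4=6 → 11/17 = 0.6471
  4: TP=3, FN=1+0=1 → 3/4 = 0.7500
  5: TP=3, FN=1+0=1 → 3/4 = 0.7500
Lowest is class '3' with recall = 0.647.

0.647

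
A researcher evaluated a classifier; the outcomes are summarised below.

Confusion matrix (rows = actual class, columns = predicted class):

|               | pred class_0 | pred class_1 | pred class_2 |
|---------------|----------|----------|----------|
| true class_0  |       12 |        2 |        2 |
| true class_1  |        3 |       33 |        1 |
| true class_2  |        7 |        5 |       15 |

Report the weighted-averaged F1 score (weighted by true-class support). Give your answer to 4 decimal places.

Per-class F1 score (2·TP/(2·TP+FP+FN)):
  class_0: TP=12, FP=3+7=10, FN=2+2=4 → 24/38 = 0.63158
  class_1: TP=33, FP=2+5=7, FN=3+1=4 → 66/77 = 0.85714
  class_2: TP=15, FP=2+1=3, FN=7+5=12 → 30/45 = 0.66667
Weighted-F1 score = Σ (supportᵢ/N)·F1 scoreᵢ with N=80: (16/80)·0.63158 + (37/80)·0.85714 + (27/80)·0.66667 = 0.7477

0.7477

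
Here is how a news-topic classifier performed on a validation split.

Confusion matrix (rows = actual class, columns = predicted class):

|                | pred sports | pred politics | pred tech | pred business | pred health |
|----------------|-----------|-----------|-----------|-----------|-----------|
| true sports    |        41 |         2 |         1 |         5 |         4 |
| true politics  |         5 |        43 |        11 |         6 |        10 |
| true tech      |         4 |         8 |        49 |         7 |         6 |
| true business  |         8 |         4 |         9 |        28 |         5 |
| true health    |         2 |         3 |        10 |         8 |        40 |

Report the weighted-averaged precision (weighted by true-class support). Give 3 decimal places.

0.633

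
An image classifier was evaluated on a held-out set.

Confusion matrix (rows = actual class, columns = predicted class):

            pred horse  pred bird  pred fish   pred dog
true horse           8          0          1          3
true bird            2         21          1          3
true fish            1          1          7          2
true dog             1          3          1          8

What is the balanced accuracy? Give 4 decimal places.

Balanced accuracy = mean of per-class recall.
  horse: recall = 8/12 = 0.66667
  bird: recall = 21/27 = 0.77778
  fish: recall = 7/11 = 0.63636
  dog: recall = 8/13 = 0.61538
Mean = (0.66667 + 0.77778 + 0.63636 + 0.61538) / 4 = 0.6740

0.6740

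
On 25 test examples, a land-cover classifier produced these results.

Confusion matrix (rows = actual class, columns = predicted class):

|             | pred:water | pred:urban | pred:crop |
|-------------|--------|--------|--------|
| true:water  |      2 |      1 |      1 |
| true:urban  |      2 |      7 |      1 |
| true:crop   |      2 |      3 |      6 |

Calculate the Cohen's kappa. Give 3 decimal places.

0.380

Observed agreement pₒ = trace/N = 15/25 = 0.6000
Expected agreement pₑ = Σ (rowᵢ·colᵢ)/N² = (4·6 + 10·11 + 11·8)/25² = 0.3552
κ = (pₒ − pₑ)/(1 − pₑ) = (0.6000 − 0.3552)/(1 − 0.3552) = 0.380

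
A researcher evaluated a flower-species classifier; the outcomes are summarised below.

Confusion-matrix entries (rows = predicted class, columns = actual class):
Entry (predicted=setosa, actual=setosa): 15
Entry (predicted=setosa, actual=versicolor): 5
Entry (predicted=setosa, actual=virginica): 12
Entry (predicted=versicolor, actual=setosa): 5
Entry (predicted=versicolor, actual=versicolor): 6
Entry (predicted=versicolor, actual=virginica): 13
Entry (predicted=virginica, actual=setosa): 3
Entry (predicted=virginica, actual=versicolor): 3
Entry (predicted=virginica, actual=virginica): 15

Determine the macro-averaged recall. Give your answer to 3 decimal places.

Per-class recall (TP/(TP+FN)):
  setosa: TP=15, FN=5+3=8 → 15/23 = 0.6522
  versicolor: TP=6, FN=5+3=8 → 6/14 = 0.4286
  virginica: TP=15, FN=12+13=25 → 15/40 = 0.3750
Macro-recall = mean = (0.6522 + 0.4286 + 0.3750) / 3 = 0.485

0.485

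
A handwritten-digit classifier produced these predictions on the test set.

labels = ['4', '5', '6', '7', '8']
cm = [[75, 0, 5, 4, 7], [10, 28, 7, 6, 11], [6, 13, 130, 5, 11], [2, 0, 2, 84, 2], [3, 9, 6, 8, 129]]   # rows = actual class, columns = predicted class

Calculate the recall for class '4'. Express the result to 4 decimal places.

0.8242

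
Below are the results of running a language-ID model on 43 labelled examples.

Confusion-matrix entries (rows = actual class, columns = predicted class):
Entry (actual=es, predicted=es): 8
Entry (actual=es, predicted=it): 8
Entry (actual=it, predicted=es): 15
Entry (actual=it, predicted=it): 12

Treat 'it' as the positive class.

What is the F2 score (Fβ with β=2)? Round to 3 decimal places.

0.469

Fβ = (1+β²)·TP / ((1+β²)·TP + β²·FN + FP), with β²=4
= 5·12 / (5·12 + 4·15 + 8) = 0.469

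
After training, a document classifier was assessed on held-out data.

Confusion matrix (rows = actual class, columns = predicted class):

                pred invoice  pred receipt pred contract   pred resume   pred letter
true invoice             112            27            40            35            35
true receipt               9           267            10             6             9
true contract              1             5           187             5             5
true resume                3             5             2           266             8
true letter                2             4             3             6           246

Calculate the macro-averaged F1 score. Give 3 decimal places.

0.814

Per-class F1 score (2·TP/(2·TP+FP+FN)):
  invoice: TP=112, FP=9+1+3+2=15, FN=27+40+35+35=137 → 224/376 = 0.5957
  receipt: TP=267, FP=27+5+5+4=41, FN=9+10+6+9=34 → 534/609 = 0.8768
  contract: TP=187, FP=40+10+2+3=55, FN=1+5+5+5=16 → 374/445 = 0.8404
  resume: TP=266, FP=35+6+5+6=52, FN=3+5+2+8=18 → 532/602 = 0.8837
  letter: TP=246, FP=35+9+5+8=57, FN=2+4+3+6=15 → 492/564 = 0.8723
Macro-F1 score = mean = (0.5957 + 0.8768 + 0.8404 + 0.8837 + 0.8723) / 5 = 0.814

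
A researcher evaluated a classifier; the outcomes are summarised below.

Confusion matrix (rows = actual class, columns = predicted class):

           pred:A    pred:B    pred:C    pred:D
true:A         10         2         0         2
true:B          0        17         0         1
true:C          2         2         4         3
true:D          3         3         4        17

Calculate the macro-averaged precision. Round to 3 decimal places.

0.654

Per-class precision (TP/(TP+FP)):
  A: TP=10, FP=0+2+3=5 → 10/15 = 0.6667
  B: TP=17, FP=2+2+3=7 → 17/24 = 0.7083
  C: TP=4, FP=0+0+4=4 → 4/8 = 0.5000
  D: TP=17, FP=2+1+3=6 → 17/23 = 0.7391
Macro-precision = mean = (0.6667 + 0.7083 + 0.5000 + 0.7391) / 4 = 0.654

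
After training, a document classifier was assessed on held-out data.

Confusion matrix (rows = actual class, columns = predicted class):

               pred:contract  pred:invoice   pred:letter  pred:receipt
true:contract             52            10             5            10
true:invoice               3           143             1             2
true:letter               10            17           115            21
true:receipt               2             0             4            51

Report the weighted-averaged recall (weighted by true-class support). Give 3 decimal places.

0.809

Per-class recall (TP/(TP+FN)):
  contract: TP=52, FN=10+5+10=25 → 52/77 = 0.6753
  invoice: TP=143, FN=3+1+2=6 → 143/149 = 0.9597
  letter: TP=115, FN=10+17+21=48 → 115/163 = 0.7055
  receipt: TP=51, FN=2+0+4=6 → 51/57 = 0.8947
Weighted-recall = Σ (supportᵢ/N)·recallᵢ with N=446: (77/446)·0.6753 + (149/446)·0.9597 + (163/446)·0.7055 + (57/446)·0.8947 = 0.809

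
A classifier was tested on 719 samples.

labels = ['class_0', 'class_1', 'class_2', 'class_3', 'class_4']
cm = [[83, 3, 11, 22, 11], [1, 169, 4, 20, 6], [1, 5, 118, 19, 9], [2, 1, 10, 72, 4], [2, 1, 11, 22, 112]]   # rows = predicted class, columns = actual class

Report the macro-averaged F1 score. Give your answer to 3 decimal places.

0.757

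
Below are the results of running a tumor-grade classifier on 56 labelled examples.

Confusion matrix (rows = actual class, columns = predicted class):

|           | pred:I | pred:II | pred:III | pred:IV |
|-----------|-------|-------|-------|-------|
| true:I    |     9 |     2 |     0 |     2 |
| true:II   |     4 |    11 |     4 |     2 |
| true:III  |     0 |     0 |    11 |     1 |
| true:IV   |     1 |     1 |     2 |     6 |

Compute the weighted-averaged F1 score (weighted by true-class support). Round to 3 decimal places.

0.655

Per-class F1 score (2·TP/(2·TP+FP+FN)):
  I: TP=9, FP=4+0+1=5, FN=2+0+2=4 → 18/27 = 0.6667
  II: TP=11, FP=2+0+1=3, FN=4+4+2=10 → 22/35 = 0.6286
  III: TP=11, FP=0+4+2=6, FN=0+0+1=1 → 22/29 = 0.7586
  IV: TP=6, FP=2+2+1=5, FN=1+1+2=4 → 12/21 = 0.5714
Weighted-F1 score = Σ (supportᵢ/N)·F1 scoreᵢ with N=56: (13/56)·0.6667 + (21/56)·0.6286 + (12/56)·0.7586 + (10/56)·0.5714 = 0.655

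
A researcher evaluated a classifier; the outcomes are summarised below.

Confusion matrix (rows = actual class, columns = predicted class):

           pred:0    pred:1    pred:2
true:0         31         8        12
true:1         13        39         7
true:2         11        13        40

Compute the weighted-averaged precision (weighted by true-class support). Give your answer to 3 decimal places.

0.635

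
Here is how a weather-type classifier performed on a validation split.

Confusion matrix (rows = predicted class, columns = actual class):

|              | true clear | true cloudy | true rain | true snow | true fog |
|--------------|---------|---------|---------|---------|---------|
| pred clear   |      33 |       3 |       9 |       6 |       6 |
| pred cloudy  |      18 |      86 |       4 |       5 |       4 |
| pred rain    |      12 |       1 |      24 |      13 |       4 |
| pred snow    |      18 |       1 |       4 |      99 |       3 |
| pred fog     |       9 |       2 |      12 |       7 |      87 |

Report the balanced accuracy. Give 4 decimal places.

0.6685

Balanced accuracy = mean of per-class recall.
  clear: recall = 33/90 = 0.36667
  cloudy: recall = 86/93 = 0.92473
  rain: recall = 24/53 = 0.45283
  snow: recall = 99/130 = 0.76154
  fog: recall = 87/104 = 0.83654
Mean = (0.36667 + 0.92473 + 0.45283 + 0.76154 + 0.83654) / 5 = 0.6685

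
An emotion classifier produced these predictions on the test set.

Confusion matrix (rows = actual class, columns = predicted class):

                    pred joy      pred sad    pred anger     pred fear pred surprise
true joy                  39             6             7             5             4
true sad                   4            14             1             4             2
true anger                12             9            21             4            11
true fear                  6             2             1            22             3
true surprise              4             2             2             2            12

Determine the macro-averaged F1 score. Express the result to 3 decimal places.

0.528

Per-class F1 score (2·TP/(2·TP+FP+FN)):
  joy: TP=39, FP=4+12+6+4=26, FN=6+7+5+4=22 → 78/126 = 0.6190
  sad: TP=14, FP=6+9+2+2=19, FN=4+1+4+2=11 → 28/58 = 0.4828
  anger: TP=21, FP=7+1+1+2=11, FN=12+9+4+11=36 → 42/89 = 0.4719
  fear: TP=22, FP=5+4+4+2=15, FN=6+2+1+3=12 → 44/71 = 0.6197
  surprise: TP=12, FP=4+2+11+3=20, FN=4+2+2+2=10 → 24/54 = 0.4444
Macro-F1 score = mean = (0.6190 + 0.4828 + 0.4719 + 0.6197 + 0.4444) / 5 = 0.528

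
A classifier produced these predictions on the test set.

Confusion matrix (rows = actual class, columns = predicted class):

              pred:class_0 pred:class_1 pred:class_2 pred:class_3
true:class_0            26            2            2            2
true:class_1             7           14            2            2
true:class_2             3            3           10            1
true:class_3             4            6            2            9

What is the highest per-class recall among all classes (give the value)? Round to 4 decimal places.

Per-class recall (TP/(TP+FN)):
  class_0: TP=26, FN=2+2+2=6 → 26/32 = 0.81250
  class_1: TP=14, FN=7+2+2=11 → 14/25 = 0.56000
  class_2: TP=10, FN=3+3+1=7 → 10/17 = 0.58824
  class_3: TP=9, FN=4+6+2=12 → 9/21 = 0.42857
Highest is class 'class_0' with recall = 0.8125.

0.8125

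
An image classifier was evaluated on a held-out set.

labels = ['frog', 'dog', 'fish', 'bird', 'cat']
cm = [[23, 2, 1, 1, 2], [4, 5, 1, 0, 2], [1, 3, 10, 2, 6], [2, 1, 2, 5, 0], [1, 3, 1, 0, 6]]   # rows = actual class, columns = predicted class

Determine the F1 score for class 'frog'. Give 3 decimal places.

Treat 'frog' as positive and all other classes as negative.
F1 score = 2·TP/(2·TP+FP+FN).
frog: TP=23, FP=4+1+2+1=8, FN=2+1+1+2=6 → 46/60 = 0.7667

0.767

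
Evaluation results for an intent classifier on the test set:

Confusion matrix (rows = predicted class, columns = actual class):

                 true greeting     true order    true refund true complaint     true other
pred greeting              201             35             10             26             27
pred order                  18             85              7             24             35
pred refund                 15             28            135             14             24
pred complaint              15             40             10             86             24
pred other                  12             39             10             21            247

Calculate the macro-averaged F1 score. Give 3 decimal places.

Per-class F1 score (2·TP/(2·TP+FP+FN)):
  greeting: TP=201, FP=35+10+26+27=98, FN=18+15+15+12=60 → 402/560 = 0.7179
  order: TP=85, FP=18+7+24+35=84, FN=35+28+40+39=142 → 170/396 = 0.4293
  refund: TP=135, FP=15+28+14+24=81, FN=10+7+10+10=37 → 270/388 = 0.6959
  complaint: TP=86, FP=15+40+10+24=89, FN=26+24+14+21=85 → 172/346 = 0.4971
  other: TP=247, FP=12+39+10+21=82, FN=27+35+24+24=110 → 494/686 = 0.7201
Macro-F1 score = mean = (0.7179 + 0.4293 + 0.6959 + 0.4971 + 0.7201) / 5 = 0.612

0.612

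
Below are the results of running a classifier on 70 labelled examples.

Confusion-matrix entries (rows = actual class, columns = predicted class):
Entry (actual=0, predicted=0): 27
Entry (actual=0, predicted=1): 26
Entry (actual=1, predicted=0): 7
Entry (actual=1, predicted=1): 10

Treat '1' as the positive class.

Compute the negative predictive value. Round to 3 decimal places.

NPV = TN/(TN+FN) = 27/(27+7) = 0.794

0.794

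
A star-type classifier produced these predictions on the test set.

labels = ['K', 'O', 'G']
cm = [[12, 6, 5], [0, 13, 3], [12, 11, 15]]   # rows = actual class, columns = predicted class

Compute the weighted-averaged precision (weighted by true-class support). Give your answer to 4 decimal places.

Per-class precision (TP/(TP+FP)):
  K: TP=12, FP=0+12=12 → 12/24 = 0.50000
  O: TP=13, FP=6+11=17 → 13/30 = 0.43333
  G: TP=15, FP=5+3=8 → 15/23 = 0.65217
Weighted-precision = Σ (supportᵢ/N)·precisionᵢ with N=77: (23/77)·0.50000 + (16/77)·0.43333 + (38/77)·0.65217 = 0.5612

0.5612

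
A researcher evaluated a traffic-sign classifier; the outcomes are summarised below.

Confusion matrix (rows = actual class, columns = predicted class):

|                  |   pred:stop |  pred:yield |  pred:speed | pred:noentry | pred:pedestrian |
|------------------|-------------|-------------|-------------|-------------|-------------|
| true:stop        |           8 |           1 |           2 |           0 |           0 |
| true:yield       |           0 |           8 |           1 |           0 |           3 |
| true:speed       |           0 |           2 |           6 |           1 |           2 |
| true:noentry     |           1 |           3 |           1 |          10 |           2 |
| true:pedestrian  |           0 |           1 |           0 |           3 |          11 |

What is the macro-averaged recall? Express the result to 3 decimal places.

0.652

Per-class recall (TP/(TP+FN)):
  stop: TP=8, FN=1+2+0+0=3 → 8/11 = 0.7273
  yield: TP=8, FN=0+1+0+3=4 → 8/12 = 0.6667
  speed: TP=6, FN=0+2+1+2=5 → 6/11 = 0.5455
  noentry: TP=10, FN=1+3+1+2=7 → 10/17 = 0.5882
  pedestrian: TP=11, FN=0+1+0+3=4 → 11/15 = 0.7333
Macro-recall = mean = (0.7273 + 0.6667 + 0.5455 + 0.5882 + 0.7333) / 5 = 0.652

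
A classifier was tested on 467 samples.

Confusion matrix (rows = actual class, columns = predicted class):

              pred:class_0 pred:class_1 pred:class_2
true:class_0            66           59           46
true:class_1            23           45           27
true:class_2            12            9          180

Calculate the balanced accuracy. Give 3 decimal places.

Balanced accuracy = mean of per-class recall.
  class_0: recall = 66/171 = 0.3860
  class_1: recall = 45/95 = 0.4737
  class_2: recall = 180/201 = 0.8955
Mean = (0.3860 + 0.4737 + 0.8955) / 3 = 0.585

0.585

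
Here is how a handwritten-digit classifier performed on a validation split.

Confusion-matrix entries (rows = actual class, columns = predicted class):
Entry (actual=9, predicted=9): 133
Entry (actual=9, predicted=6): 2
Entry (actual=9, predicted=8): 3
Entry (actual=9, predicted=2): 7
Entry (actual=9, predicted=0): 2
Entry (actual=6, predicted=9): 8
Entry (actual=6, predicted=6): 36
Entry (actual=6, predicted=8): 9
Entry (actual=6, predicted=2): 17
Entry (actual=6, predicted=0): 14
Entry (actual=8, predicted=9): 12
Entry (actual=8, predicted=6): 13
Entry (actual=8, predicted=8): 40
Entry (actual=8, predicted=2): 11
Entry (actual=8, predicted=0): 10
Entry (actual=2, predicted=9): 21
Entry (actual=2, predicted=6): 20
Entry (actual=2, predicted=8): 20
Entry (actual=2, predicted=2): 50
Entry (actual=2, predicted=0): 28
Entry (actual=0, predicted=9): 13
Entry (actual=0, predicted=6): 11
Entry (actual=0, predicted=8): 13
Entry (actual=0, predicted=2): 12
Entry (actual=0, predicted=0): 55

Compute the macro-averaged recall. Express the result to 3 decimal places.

0.537

Per-class recall (TP/(TP+FN)):
  9: TP=133, FN=2+3+7+2=14 → 133/147 = 0.9048
  6: TP=36, FN=8+9+17+14=48 → 36/84 = 0.4286
  8: TP=40, FN=12+13+11+10=46 → 40/86 = 0.4651
  2: TP=50, FN=21+20+20+28=89 → 50/139 = 0.3597
  0: TP=55, FN=13+11+13+12=49 → 55/104 = 0.5288
Macro-recall = mean = (0.9048 + 0.4286 + 0.4651 + 0.3597 + 0.5288) / 5 = 0.537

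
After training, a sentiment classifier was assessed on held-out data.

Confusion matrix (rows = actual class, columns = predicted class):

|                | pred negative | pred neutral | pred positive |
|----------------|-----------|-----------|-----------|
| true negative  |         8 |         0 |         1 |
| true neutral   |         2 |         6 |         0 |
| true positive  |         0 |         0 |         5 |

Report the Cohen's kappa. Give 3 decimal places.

Observed agreement pₒ = trace/N = 19/22 = 0.8636
Expected agreement pₑ = Σ (rowᵢ·colᵢ)/N² = (9·10 + 8·6 + 5·6)/22² = 0.3471
κ = (pₒ − pₑ)/(1 − pₑ) = (0.8636 − 0.3471)/(1 − 0.3471) = 0.791

0.791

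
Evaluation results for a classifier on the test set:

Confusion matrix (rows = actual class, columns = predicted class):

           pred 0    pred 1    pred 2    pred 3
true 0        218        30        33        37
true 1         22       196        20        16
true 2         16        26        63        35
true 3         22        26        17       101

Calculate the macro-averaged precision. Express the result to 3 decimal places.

0.624

Per-class precision (TP/(TP+FP)):
  0: TP=218, FP=22+16+22=60 → 218/278 = 0.7842
  1: TP=196, FP=30+26+26=82 → 196/278 = 0.7050
  2: TP=63, FP=33+20+17=70 → 63/133 = 0.4737
  3: TP=101, FP=37+16+35=88 → 101/189 = 0.5344
Macro-precision = mean = (0.7842 + 0.7050 + 0.4737 + 0.5344) / 4 = 0.624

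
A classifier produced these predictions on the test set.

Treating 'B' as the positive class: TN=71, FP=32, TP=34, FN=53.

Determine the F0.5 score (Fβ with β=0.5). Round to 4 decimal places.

Fβ = (1+β²)·TP / ((1+β²)·TP + β²·FN + FP), with β²=1/4
= 1.25·34 / (1.25·34 + 0.25·53 + 32) = 0.4843

0.4843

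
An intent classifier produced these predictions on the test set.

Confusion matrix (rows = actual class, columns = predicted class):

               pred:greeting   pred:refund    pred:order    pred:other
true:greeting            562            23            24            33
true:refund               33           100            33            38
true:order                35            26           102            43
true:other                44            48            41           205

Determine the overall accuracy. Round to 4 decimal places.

Accuracy = trace / total = (562+100+102+205=969) / 1390 = 969/1390 = 0.6971

0.6971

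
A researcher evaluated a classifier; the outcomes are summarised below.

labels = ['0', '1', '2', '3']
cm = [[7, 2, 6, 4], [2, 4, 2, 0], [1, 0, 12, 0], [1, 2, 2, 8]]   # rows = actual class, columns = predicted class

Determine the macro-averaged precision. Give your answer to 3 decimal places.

0.587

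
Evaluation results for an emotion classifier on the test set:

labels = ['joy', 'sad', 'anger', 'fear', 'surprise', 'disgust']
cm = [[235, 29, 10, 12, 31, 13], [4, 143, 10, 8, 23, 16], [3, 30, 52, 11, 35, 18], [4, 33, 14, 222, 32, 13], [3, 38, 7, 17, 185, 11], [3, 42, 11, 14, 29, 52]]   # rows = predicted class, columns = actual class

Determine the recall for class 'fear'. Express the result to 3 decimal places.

Treat 'fear' as positive and all other classes as negative.
recall = TP/(TP+FN).
fear: TP=222, FN=12+8+11+17+14=62 → 222/284 = 0.7817

0.782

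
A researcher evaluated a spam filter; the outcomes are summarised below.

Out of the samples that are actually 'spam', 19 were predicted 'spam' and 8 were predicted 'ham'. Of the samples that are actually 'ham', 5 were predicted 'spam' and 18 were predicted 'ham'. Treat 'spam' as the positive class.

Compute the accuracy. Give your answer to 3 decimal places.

Accuracy = (TP+TN)/N = (19+18)/50 = 0.740

0.740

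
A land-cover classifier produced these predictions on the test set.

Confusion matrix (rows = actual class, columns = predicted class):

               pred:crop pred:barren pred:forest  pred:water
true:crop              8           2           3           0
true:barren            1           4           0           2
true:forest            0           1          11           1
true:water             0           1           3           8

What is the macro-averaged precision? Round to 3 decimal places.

0.691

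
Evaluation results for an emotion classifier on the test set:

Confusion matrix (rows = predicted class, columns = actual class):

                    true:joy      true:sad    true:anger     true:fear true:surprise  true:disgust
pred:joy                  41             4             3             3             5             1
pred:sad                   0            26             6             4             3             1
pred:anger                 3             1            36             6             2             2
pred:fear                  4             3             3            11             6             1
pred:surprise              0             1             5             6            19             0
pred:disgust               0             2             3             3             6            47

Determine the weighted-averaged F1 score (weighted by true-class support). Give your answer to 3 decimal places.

Per-class F1 score (2·TP/(2·TP+FP+FN)):
  joy: TP=41, FP=4+3+3+5+1=16, FN=0+3+4+0+0=7 → 82/105 = 0.7810
  sad: TP=26, FP=0+6+4+3+1=14, FN=4+1+3+1+2=11 → 52/77 = 0.6753
  anger: TP=36, FP=3+1+6+2+2=14, FN=3+6+3+5+3=20 → 72/106 = 0.6792
  fear: TP=11, FP=4+3+3+6+1=17, FN=3+4+6+6+3=22 → 22/61 = 0.3607
  surprise: TP=19, FP=0+1+5+6+0=12, FN=5+3+2+6+6=22 → 38/72 = 0.5278
  disgust: TP=47, FP=0+2+3+3+6=14, FN=1+1+2+1+0=5 → 94/113 = 0.8319
Weighted-F1 score = Σ (supportᵢ/N)·F1 scoreᵢ with N=267: (48/267)·0.7810 + (37/267)·0.6753 + (56/267)·0.6792 + (33/267)·0.3607 + (41/267)·0.5278 + (52/267)·0.8319 = 0.664

0.664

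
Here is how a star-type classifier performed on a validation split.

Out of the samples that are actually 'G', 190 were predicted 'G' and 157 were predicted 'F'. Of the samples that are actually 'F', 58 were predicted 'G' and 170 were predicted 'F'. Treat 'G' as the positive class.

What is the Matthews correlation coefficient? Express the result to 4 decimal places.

0.2896

MCC = (TP·TN − FP·FN) / √((TP+FP)(TP+FN)(TN+FP)(TN+FN))
Numerator = 190·170 − 58·157 = 23194
Denominator = √(248·347·228·327) = √6415991136 = 80099.8822
MCC = 23194 / 80099.8822 = 0.2896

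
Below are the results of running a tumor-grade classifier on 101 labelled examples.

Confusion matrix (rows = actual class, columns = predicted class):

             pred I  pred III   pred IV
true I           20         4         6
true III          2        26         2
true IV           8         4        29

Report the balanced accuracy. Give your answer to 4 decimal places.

0.7469

Balanced accuracy = mean of per-class recall.
  I: recall = 20/30 = 0.66667
  III: recall = 26/30 = 0.86667
  IV: recall = 29/41 = 0.70732
Mean = (0.66667 + 0.86667 + 0.70732) / 3 = 0.7469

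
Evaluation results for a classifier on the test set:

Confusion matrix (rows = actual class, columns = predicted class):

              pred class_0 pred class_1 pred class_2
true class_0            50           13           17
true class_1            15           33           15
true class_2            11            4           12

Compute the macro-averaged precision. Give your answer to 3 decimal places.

0.530

Per-class precision (TP/(TP+FP)):
  class_0: TP=50, FP=15+11=26 → 50/76 = 0.6579
  class_1: TP=33, FP=13+4=17 → 33/50 = 0.6600
  class_2: TP=12, FP=17+15=32 → 12/44 = 0.2727
Macro-precision = mean = (0.6579 + 0.6600 + 0.2727) / 3 = 0.530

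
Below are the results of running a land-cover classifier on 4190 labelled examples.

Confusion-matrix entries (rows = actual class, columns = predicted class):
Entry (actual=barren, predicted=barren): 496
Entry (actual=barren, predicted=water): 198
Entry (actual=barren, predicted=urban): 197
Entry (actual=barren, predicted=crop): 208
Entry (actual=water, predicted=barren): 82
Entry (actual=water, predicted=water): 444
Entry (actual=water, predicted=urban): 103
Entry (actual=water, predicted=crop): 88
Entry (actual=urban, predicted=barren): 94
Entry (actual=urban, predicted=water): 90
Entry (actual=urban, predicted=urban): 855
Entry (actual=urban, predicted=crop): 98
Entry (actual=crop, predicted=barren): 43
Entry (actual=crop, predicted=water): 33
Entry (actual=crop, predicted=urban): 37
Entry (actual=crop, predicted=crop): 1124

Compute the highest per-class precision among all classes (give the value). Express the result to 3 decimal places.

Per-class precision (TP/(TP+FP)):
  barren: TP=496, FP=82+94+43=219 → 496/715 = 0.6937
  water: TP=444, FP=198+90+33=321 → 444/765 = 0.5804
  urban: TP=855, FP=197+103+37=337 → 855/1192 = 0.7173
  crop: TP=1124, FP=208+88+98=394 → 1124/1518 = 0.7404
Highest is class 'crop' with precision = 0.740.

0.740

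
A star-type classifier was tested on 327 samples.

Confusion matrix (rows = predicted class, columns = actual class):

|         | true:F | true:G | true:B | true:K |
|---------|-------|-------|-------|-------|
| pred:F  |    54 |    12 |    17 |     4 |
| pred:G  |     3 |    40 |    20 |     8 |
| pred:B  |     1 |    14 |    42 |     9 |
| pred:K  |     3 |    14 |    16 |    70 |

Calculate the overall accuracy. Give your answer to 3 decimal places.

0.630

Accuracy = trace / total = (54+40+42+70=206) / 327 = 206/327 = 0.630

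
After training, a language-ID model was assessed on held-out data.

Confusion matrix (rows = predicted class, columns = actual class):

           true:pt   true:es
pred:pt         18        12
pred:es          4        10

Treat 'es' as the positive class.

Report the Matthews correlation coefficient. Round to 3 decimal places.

0.293

MCC = (TP·TN − FP·FN) / √((TP+FP)(TP+FN)(TN+FP)(TN+FN))
Numerator = 10·18 − 4·12 = 132
Denominator = √(14·22·22·30) = √203280 = 450.8658
MCC = 132 / 450.8658 = 0.293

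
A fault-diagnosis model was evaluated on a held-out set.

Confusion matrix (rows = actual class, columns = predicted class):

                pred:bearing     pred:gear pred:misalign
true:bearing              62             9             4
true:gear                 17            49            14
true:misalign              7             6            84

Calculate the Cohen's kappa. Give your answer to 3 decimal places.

0.658

Observed agreement pₒ = trace/N = 195/252 = 0.7738
Expected agreement pₑ = Σ (rowᵢ·colᵢ)/N² = (75·86 + 80·64 + 97·102)/252² = 0.3380
κ = (pₒ − pₑ)/(1 − pₑ) = (0.7738 − 0.3380)/(1 − 0.3380) = 0.658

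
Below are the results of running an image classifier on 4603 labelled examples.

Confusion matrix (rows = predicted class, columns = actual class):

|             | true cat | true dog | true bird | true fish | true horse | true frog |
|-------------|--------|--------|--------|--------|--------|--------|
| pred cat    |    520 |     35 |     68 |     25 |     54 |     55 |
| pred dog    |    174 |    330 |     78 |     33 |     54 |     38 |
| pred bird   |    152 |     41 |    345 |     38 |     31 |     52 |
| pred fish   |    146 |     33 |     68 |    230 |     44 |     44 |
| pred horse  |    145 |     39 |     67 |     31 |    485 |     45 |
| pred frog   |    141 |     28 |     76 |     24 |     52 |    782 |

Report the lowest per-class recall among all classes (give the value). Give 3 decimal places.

0.407

Per-class recall (TP/(TP+FN)):
  cat: TP=520, FN=174+152+146+145+141=758 → 520/1278 = 0.4069
  dog: TP=330, FN=35+41+33+39+28=176 → 330/506 = 0.6522
  bird: TP=345, FN=68+78+68+67+76=357 → 345/702 = 0.4915
  fish: TP=230, FN=25+33+38+31+24=151 → 230/381 = 0.6037
  horse: TP=485, FN=54+54+31+44+52=235 → 485/720 = 0.6736
  frog: TP=782, FN=55+38+52+44+45=234 → 782/1016 = 0.7697
Lowest is class 'cat' with recall = 0.407.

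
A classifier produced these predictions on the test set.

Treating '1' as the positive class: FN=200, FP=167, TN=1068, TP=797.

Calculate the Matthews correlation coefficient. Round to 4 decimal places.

MCC = (TP·TN − FP·FN) / √((TP+FP)(TP+FN)(TN+FP)(TN+FN))
Numerator = 797·1068 − 167·200 = 817796
Denominator = √(964·997·1235·1268) = √1505075905840 = 1226815.3512
MCC = 817796 / 1226815.3512 = 0.6666

0.6666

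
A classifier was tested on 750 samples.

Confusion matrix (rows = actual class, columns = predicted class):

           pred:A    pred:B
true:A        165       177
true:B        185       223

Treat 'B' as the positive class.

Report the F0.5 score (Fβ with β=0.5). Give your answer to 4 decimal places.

Fβ = (1+β²)·TP / ((1+β²)·TP + β²·FN + FP), with β²=1/4
= 1.25·223 / (1.25·223 + 0.25·185 + 177) = 0.5553

0.5553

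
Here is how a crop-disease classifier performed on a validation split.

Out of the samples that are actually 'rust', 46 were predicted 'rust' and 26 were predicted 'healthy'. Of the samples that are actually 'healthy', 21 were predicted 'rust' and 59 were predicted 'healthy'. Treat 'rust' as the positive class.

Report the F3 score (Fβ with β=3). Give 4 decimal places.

Fβ = (1+β²)·TP / ((1+β²)·TP + β²·FN + FP), with β²=9
= 10·46 / (10·46 + 9·26 + 21) = 0.6434

0.6434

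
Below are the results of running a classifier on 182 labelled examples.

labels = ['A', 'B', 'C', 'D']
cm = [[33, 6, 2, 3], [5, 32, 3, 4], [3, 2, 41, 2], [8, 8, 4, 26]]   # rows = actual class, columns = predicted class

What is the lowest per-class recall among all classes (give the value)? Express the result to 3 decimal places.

0.565

Per-class recall (TP/(TP+FN)):
  A: TP=33, FN=6+2+3=11 → 33/44 = 0.7500
  B: TP=32, FN=5+3+4=12 → 32/44 = 0.7273
  C: TP=41, FN=3+2+2=7 → 41/48 = 0.8542
  D: TP=26, FN=8+8+4=20 → 26/46 = 0.5652
Lowest is class 'D' with recall = 0.565.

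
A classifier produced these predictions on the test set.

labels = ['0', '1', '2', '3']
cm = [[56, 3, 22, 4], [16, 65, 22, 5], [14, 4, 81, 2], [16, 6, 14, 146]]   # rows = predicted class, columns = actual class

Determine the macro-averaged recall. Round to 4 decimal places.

0.7238

Per-class recall (TP/(TP+FN)):
  0: TP=56, FN=16+14+16=46 → 56/102 = 0.54902
  1: TP=65, FN=3+4+6=13 → 65/78 = 0.83333
  2: TP=81, FN=22+22+14=58 → 81/139 = 0.58273
  3: TP=146, FN=4+5+2=11 → 146/157 = 0.92994
Macro-recall = mean = (0.54902 + 0.83333 + 0.58273 + 0.92994) / 4 = 0.7238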